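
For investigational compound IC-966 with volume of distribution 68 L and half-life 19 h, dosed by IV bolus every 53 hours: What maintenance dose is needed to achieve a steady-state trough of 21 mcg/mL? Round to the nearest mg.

8445 mg

τ/t½ = 53/19 ≈ 2.7895, so f = (1/2)^(53/19) ≈ 0.144639.
Cmin,ss = (D/Vd)·f/(1−f), so D = Cmin,ss·Vd·(1−f)/f.
D = 21 × 68 × (1−f)/f ≈ 21 × 68 × 5.91376 ≈ 8444.85 mg.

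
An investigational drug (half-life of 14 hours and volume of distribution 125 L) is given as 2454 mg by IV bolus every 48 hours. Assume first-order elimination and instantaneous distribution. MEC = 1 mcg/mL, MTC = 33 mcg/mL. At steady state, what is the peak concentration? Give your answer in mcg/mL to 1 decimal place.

τ/t½ = 48/14 ≈ 3.4286, so fraction remaining f = (1/2)^(48/14) ≈ 0.0929.
Accumulation ratio R = 1/(1 − f) ≈ 1/0.9071 ≈ 1.1024.
Single-dose peak C₀ = D/Vd = 2454/125 ≈ 19.632 mcg/mL.
Steady-state peak Cmax,ss = C₀·R ≈ 19.632 × 1.1024 ≈ 21.642 mcg/mL.
Peak 21.6 mcg/mL vs MTC 33 mcg/mL: below toxic threshold.

21.6 mcg/mL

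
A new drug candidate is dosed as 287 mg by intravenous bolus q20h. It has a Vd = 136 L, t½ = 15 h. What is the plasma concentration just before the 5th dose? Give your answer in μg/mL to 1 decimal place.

1.4 μg/mL

f = (1/2)^(τ/t½) = (1/2)^(20/15) ≈ 0.3969.
C₀ = D/Vd = 287/136 ≈ 2.110 μg/mL.
Before the 5th dose, 4 doses have been given. Superposition: Cmin = C₀·(f + f² + … + f^4).
≈ 2.110 × (0.3969 + 0.1575 + 0.0625 + 0.0248) ≈ 2.110 × 0.6417 ≈ 1.354 μg/mL.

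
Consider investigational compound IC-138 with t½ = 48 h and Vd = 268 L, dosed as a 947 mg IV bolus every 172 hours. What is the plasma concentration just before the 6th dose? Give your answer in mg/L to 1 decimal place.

0.3 mg/L

f = (1/2)^(τ/t½) = (1/2)^(172/48) ≈ 0.0834.
C₀ = D/Vd = 947/268 ≈ 3.534 mg/L.
Before the 6th dose, 5 doses have been given. Superposition: Cmin = C₀·(f + f² + … + f^5).
≈ 3.534 × (0.0834 + 0.0070 + 0.0006 + 0.0000 + 0.0000) ≈ 3.534 × 0.0910 ≈ 0.322 mg/L.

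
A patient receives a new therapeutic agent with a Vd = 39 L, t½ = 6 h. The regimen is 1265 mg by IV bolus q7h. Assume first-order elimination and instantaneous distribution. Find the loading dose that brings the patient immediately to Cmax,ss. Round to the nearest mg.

2281 mg

f = (1/2)^(7/6) ≈ 0.445449; accumulation ratio R = 1/(1−f) ≈ 1.80326.
Loading dose to hit Cmax,ss on first dose: D_load = D_maint·R ≈ 1265 × 1.80326 ≈ 2281.12 mg.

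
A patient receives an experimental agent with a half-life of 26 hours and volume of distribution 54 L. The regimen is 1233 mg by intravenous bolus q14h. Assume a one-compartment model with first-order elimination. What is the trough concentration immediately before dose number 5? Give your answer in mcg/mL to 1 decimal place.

39.1 mcg/mL

f = (1/2)^(τ/t½) = (1/2)^(14/26) ≈ 0.6885.
C₀ = D/Vd = 1233/54 ≈ 22.833 mcg/mL.
Before the 5th dose, 4 doses have been given. Superposition: Cmin = C₀·(f + f² + … + f^4).
≈ 22.833 × (0.6885 + 0.4740 + 0.3264 + 0.2247) ≈ 22.833 × 1.7136 ≈ 39.127 mcg/mL.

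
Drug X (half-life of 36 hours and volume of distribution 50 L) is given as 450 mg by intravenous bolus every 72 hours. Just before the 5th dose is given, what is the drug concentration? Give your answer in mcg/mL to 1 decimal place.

f = (1/2)^(τ/t½) = (1/2)^(72/36) ≈ 0.2500.
C₀ = D/Vd = 450/50 ≈ 9.000 mcg/mL.
Before the 5th dose, 4 doses have been given. Superposition: Cmin = C₀·(f + f² + … + f^4).
≈ 9.000 × (0.2500 + 0.0625 + 0.0156 + 0.0039) ≈ 9.000 × 0.3320 ≈ 2.988 mcg/mL.

3.0 mcg/mL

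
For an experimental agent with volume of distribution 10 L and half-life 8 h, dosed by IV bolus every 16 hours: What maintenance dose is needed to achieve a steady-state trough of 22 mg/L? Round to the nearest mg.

660 mg

τ/t½ = 16/8 ≈ 2, so f = (1/2)^(16/8) ≈ 0.250000.
Cmin,ss = (D/Vd)·f/(1−f), so D = Cmin,ss·Vd·(1−f)/f.
D = 22 × 10 × (1−f)/f ≈ 22 × 10 × 3.00000 ≈ 660.00 mg.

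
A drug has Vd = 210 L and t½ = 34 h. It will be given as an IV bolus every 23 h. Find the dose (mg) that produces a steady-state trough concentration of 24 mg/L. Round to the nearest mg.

3015 mg

τ/t½ = 23/34 ≈ 0.67647, so f = (1/2)^(23/34) ≈ 0.625694.
Cmin,ss = (D/Vd)·f/(1−f), so D = Cmin,ss·Vd·(1−f)/f.
D = 24 × 210 × (1−f)/f ≈ 24 × 210 × 0.59823 ≈ 3015.08 mg.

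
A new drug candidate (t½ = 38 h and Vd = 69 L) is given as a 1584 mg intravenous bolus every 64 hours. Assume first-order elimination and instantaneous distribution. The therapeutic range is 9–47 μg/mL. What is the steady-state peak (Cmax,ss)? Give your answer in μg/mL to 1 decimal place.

k = ln2/t½ = ln2/38 ≈ 0.018241 h⁻¹; fraction remaining f = e^(−kτ) = e^(−0.018241×64) ≈ 0.3112.
Accumulation ratio R = 1/(1 − f) ≈ 1/0.6888 ≈ 1.4518.
Each bolus raises the concentration by D/Vd = 1584/69 ≈ 22.957 μg/mL.
Cmax,ss = C₀/(1 − f) ≈ 22.957/0.6888 ≈ 33.329 μg/mL.
Peak 33.3 μg/mL vs MTC 47 μg/mL: below toxic threshold.

33.3 μg/mL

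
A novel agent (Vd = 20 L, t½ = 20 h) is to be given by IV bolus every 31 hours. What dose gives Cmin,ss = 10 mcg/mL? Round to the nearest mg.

386 mg

τ/t½ = 31/20 ≈ 1.55, so f = (1/2)^(31/20) ≈ 0.341510.
Cmin,ss = (D/Vd)·f/(1−f), so D = Cmin,ss·Vd·(1−f)/f.
D = 10 × 20 × (1−f)/f ≈ 10 × 20 × 1.92817 ≈ 385.63 mg.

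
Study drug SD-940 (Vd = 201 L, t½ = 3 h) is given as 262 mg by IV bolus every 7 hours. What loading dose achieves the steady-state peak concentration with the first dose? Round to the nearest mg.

327 mg

f = (1/2)^(7/3) ≈ 0.198425; accumulation ratio R = 1/(1−f) ≈ 1.24754.
Loading dose to hit Cmax,ss on first dose: D_load = D_maint·R ≈ 262 × 1.24754 ≈ 326.86 mg.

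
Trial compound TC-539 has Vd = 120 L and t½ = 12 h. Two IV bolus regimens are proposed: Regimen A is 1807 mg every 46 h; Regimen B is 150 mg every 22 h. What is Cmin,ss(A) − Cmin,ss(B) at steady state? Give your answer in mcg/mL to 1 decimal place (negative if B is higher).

0.6 mcg/mL

Regimen A: f = (1/2)^(46/12) ≈ 0.0702; Cmin,ss = (1807/120)·f/(1−f) ≈ 1.137 mcg/mL.
Regimen B: f = (1/2)^(22/12) ≈ 0.2806; Cmin,ss = (150/120)·f/(1−f) ≈ 0.488 mcg/mL.
Difference ≈ 1.137 − 0.488 ≈ 0.649 mcg/mL.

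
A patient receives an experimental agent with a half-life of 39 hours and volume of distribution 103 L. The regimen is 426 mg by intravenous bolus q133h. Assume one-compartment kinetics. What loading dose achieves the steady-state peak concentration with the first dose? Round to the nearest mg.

f = (1/2)^(133/39) ≈ 0.094061; accumulation ratio R = 1/(1−f) ≈ 1.10383.
Loading dose to hit Cmax,ss on first dose: D_load = D_maint·R ≈ 426 × 1.10383 ≈ 470.23 mg.

470 mg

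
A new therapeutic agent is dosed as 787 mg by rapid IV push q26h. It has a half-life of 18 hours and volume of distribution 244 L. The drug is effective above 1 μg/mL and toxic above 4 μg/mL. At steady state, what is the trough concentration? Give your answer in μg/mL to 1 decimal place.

1.9 μg/mL

τ/t½ = 26/18 ≈ 1.4444, so fraction remaining f = (1/2)^(26/18) ≈ 0.3674.
Accumulation ratio R = 1/(1 − f) ≈ 1/0.6326 ≈ 1.5808.
Each bolus raises the concentration by D/Vd = 787/244 ≈ 3.225 μg/mL.
Steady-state peak Cmax,ss = C₀·R ≈ 3.225 × 1.5808 ≈ 5.098 μg/mL.
Steady-state trough Cmin,ss = Cmax,ss·f ≈ 5.098 × 0.3674 ≈ 1.873 μg/mL.
Trough 1.9 μg/mL vs MEC 1 μg/mL: adequate.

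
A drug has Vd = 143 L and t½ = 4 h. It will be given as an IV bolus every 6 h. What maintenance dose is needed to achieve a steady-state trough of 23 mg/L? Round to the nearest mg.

6014 mg

τ/t½ = 6/4 ≈ 1.5, so f = (1/2)^(6/4) ≈ 0.353553.
Cmin,ss = (D/Vd)·f/(1−f), so D = Cmin,ss·Vd·(1−f)/f.
D = 23 × 143 × (1−f)/f ≈ 23 × 143 × 1.82843 ≈ 6013.71 mg.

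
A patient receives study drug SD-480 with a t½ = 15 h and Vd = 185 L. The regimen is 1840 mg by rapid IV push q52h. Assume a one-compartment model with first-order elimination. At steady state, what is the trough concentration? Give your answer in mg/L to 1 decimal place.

1.0 mg/L

k = ln2/t½ = ln2/15 ≈ 0.046210 h⁻¹; fraction remaining f = e^(−kτ) = e^(−0.046210×52) ≈ 0.0905.
Accumulation ratio R = 1/(1 − f) ≈ 1/0.9095 ≈ 1.0995.
Single-dose peak C₀ = D/Vd = 1840/185 ≈ 9.946 mg/L.
Steady-state peak Cmax,ss = C₀·R ≈ 9.946 × 1.0995 ≈ 10.936 mg/L.
One interval later, Cmin,ss = Cmax,ss·e^(−kτ) ≈ 10.936 × 0.0905 ≈ 0.990 mg/L.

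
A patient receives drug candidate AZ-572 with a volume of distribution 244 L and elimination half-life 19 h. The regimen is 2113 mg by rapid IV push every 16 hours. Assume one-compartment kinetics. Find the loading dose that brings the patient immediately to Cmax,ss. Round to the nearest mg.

4779 mg

f = (1/2)^(16/19) ≈ 0.557829; accumulation ratio R = 1/(1−f) ≈ 2.26157.
Loading dose to hit Cmax,ss on first dose: D_load = D_maint·R ≈ 2113 × 2.26157 ≈ 4778.70 mg.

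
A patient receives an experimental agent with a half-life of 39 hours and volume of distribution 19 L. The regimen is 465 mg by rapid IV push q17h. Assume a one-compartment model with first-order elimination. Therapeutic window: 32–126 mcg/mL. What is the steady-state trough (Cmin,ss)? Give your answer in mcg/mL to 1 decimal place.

69.4 mcg/mL

Over one 17-h interval, 17/39 ≈ 0.4359 half-lives elapse, leaving f ≈ 0.7392 of each dose.
Accumulation ratio R = 1/(1 − f) ≈ 1/0.2608 ≈ 3.8344.
Single-dose peak C₀ = D/Vd = 465/19 ≈ 24.474 mcg/mL.
Cmax,ss = C₀/(1 − f) ≈ 24.474/0.2608 ≈ 93.842 mcg/mL.
One interval later, Cmin,ss = Cmax,ss·e^(−kτ) ≈ 93.842 × 0.7392 ≈ 69.368 mcg/mL.
Trough 69.4 mcg/mL vs MEC 32 mcg/mL: adequate.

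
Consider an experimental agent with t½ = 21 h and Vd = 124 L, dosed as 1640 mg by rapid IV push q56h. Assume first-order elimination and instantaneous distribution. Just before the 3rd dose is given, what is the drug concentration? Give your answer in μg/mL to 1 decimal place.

2.4 μg/mL

f = (1/2)^(τ/t½) = (1/2)^(56/21) ≈ 0.1575.
C₀ = D/Vd = 1640/124 ≈ 13.226 μg/mL.
Before the 3rd dose, 2 doses have been given. Superposition: Cmin = C₀·(f + f²).
≈ 13.226 × (0.1575 + 0.0248) ≈ 13.226 × 0.1823 ≈ 2.411 μg/mL.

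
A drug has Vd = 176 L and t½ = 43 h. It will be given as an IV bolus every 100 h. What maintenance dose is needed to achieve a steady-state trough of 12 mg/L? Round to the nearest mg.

τ/t½ = 100/43 ≈ 2.3256, so f = (1/2)^(100/43) ≈ 0.199494.
Cmin,ss = (D/Vd)·f/(1−f), so D = Cmin,ss·Vd·(1−f)/f.
D = 12 × 176 × (1−f)/f ≈ 12 × 176 × 4.01268 ≈ 8474.78 mg.

8475 mg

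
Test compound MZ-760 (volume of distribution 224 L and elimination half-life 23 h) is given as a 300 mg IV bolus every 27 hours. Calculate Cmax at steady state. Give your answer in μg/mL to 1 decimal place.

2.4 μg/mL

Over one 27-h interval, 27/23 ≈ 1.1739 half-lives elapse, leaving f ≈ 0.4432 of each dose.
Accumulation ratio R = 1/(1 − f) ≈ 1/0.5568 ≈ 1.7960.
Each bolus raises the concentration by D/Vd = 300/224 ≈ 1.339 μg/mL.
Steady-state peak Cmax,ss = C₀·R ≈ 1.339 × 1.7960 ≈ 2.405 μg/mL.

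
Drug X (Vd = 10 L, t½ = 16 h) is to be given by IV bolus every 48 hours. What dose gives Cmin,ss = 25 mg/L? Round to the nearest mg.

τ/t½ = 48/16 ≈ 3, so f = (1/2)^(48/16) ≈ 0.125000.
Cmin,ss = (D/Vd)·f/(1−f), so D = Cmin,ss·Vd·(1−f)/f.
D = 25 × 10 × (1−f)/f ≈ 25 × 10 × 7.00000 ≈ 1750.00 mg.

1750 mg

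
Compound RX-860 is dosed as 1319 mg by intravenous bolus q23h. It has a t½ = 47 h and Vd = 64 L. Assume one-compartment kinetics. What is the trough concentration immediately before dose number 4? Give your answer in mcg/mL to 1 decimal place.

32.6 mcg/mL

f = (1/2)^(τ/t½) = (1/2)^(23/47) ≈ 0.7123.
C₀ = D/Vd = 1319/64 ≈ 20.609 mcg/mL.
Before the 4th dose, 3 doses have been given. Superposition: Cmin = C₀·(f + f² + … + f^3).
≈ 20.609 × (0.7123 + 0.5074 + 0.3614) ≈ 20.609 × 1.5811 ≈ 32.585 mcg/mL.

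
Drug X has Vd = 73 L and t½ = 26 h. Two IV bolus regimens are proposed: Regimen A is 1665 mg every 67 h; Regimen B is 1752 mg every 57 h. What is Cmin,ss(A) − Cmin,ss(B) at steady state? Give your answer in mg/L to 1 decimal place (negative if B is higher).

Regimen A: f = (1/2)^(67/26) ≈ 0.1676; Cmin,ss = (1665/73)·f/(1−f) ≈ 4.592 mg/L.
Regimen B: f = (1/2)^(57/26) ≈ 0.2188; Cmin,ss = (1752/73)·f/(1−f) ≈ 6.722 mg/L.
Difference ≈ 4.592 − 6.722 ≈ -2.130 mg/L.

-2.1 mg/L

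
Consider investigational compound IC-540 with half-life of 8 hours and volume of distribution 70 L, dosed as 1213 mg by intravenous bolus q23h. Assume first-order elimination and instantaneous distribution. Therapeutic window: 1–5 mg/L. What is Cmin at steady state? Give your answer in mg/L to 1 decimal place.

2.7 mg/L

τ/t½ = 23/8 ≈ 2.875, so fraction remaining f = (1/2)^(23/8) ≈ 0.1363.
At steady state, accumulation factor R = 1/(1 − e^(−kτ)) ≈ 1.1578.
Each bolus raises the concentration by D/Vd = 1213/70 ≈ 17.329 mg/L.
Steady-state peak Cmax,ss = C₀·R ≈ 17.329 × 1.1578 ≈ 20.064 mg/L.
Steady-state trough Cmin,ss = Cmax,ss·f ≈ 20.064 × 0.1363 ≈ 2.735 mg/L.
Trough 2.7 mg/L vs MEC 1 mg/L: adequate.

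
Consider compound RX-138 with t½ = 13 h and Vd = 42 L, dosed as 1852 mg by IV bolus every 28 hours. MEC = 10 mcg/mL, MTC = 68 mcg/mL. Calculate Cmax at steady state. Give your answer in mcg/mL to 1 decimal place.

56.9 mcg/mL

τ/t½ = 28/13 ≈ 2.1538, so fraction remaining f = (1/2)^(28/13) ≈ 0.2247.
At steady state, accumulation factor R = 1/(1 − e^(−kτ)) ≈ 1.2898.
Each bolus raises the concentration by D/Vd = 1852/42 ≈ 44.095 mcg/mL.
Steady-state peak Cmax,ss = C₀·R ≈ 44.095 × 1.2898 ≈ 56.874 mcg/mL.
Peak 56.9 mcg/mL vs MTC 68 mcg/mL: below toxic threshold.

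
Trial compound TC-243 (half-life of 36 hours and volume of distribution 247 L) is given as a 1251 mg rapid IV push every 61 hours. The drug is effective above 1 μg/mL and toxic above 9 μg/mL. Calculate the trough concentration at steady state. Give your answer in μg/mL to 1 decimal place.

k = ln2/t½ = ln2/36 ≈ 0.019254 h⁻¹; fraction remaining f = e^(−kτ) = e^(−0.019254×61) ≈ 0.3090.
Accumulation ratio R = 1/(1 − f) ≈ 1/0.6910 ≈ 1.4472.
Each bolus raises the concentration by D/Vd = 1251/247 ≈ 5.065 μg/mL.
Steady-state peak Cmax,ss = C₀·R ≈ 5.065 × 1.4472 ≈ 7.330 μg/mL.
Steady-state trough Cmin,ss = Cmax,ss·f ≈ 7.330 × 0.3090 ≈ 2.265 μg/mL.
Trough 2.3 μg/mL vs MEC 1 μg/mL: adequate.

2.3 μg/mL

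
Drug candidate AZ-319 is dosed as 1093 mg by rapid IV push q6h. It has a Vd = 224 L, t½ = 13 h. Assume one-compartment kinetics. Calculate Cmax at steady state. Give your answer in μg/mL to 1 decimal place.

k = ln2/t½ = ln2/13 ≈ 0.053319 h⁻¹; fraction remaining f = e^(−kτ) = e^(−0.053319×6) ≈ 0.7262.
Accumulation ratio R = 1/(1 − f) ≈ 1/0.2738 ≈ 3.6523.
Single-dose peak C₀ = D/Vd = 1093/224 ≈ 4.879 μg/mL.
Steady-state peak Cmax,ss = C₀·R ≈ 4.879 × 3.6523 ≈ 17.820 μg/mL.

17.8 μg/mL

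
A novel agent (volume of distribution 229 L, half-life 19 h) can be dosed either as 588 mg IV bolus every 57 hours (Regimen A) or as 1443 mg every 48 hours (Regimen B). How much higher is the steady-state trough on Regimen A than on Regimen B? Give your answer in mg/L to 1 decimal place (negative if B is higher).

-1.0 mg/L

Regimen A: f = (1/2)^(57/19) ≈ 0.1250; Cmin,ss = (588/229)·f/(1−f) ≈ 0.367 mg/L.
Regimen B: f = (1/2)^(48/19) ≈ 0.1736; Cmin,ss = (1443/229)·f/(1−f) ≈ 1.324 mg/L.
Difference ≈ 0.367 − 1.324 ≈ -0.957 mg/L.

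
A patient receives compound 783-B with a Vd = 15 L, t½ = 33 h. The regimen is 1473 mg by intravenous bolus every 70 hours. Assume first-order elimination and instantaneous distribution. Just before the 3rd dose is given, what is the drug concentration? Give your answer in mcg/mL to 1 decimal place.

27.8 mcg/mL

f = (1/2)^(τ/t½) = (1/2)^(70/33) ≈ 0.2299.
C₀ = D/Vd = 1473/15 ≈ 98.200 mcg/mL.
Before the 3rd dose, 2 doses have been given. Superposition: Cmin = C₀·(f + f²).
≈ 98.200 × (0.2299 + 0.0529) ≈ 98.200 × 0.2828 ≈ 27.771 mcg/mL.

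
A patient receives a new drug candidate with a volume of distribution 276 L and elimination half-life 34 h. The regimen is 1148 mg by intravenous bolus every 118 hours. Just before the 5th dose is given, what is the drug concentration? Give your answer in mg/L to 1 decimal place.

0.4 mg/L

f = (1/2)^(τ/t½) = (1/2)^(118/34) ≈ 0.0902.
C₀ = D/Vd = 1148/276 ≈ 4.159 mg/L.
Before the 5th dose, 4 doses have been given. Superposition: Cmin = C₀·(f + f² + … + f^4).
≈ 4.159 × (0.0902 + 0.0081 + 0.0007 + 0.0001) ≈ 4.159 × 0.0991 ≈ 0.412 mg/L.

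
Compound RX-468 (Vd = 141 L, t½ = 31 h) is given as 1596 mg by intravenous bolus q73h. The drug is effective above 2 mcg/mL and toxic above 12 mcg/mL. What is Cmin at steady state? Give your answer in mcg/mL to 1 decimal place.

2.8 mcg/mL

k = ln2/t½ = ln2/31 ≈ 0.022360 h⁻¹; fraction remaining f = e^(−kτ) = e^(−0.022360×73) ≈ 0.1955.
Accumulation ratio R = 1/(1 − f) ≈ 1/0.8045 ≈ 1.2430.
Single-dose peak C₀ = D/Vd = 1596/141 ≈ 11.319 mcg/mL.
Cmax,ss = C₀/(1 − f) ≈ 11.319/0.8045 ≈ 14.070 mcg/mL.
One interval later, Cmin,ss = Cmax,ss·e^(−kτ) ≈ 14.070 × 0.1955 ≈ 2.751 mcg/mL.
Trough 2.8 mcg/mL vs MEC 2 mcg/mL: adequate.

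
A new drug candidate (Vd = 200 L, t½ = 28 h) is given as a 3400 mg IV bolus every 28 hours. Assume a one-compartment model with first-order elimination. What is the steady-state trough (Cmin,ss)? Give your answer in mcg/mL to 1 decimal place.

17.0 mcg/mL

τ = 28 h = 1 half-life, so f = (1/2)^1 = 0.5.
At steady state, R = 1/(1 − 0.5) = 2/1.
Single-dose peak C₀ = D/Vd = 3400/200 = 17 mcg/mL.
Steady-state peak Cmax,ss = C₀·R = 17 × 2/1 ≈ 34.000 mcg/mL.
Steady-state trough Cmin,ss = Cmax,ss·f ≈ 34.000 × 0.5 ≈ 17.000 mcg/mL.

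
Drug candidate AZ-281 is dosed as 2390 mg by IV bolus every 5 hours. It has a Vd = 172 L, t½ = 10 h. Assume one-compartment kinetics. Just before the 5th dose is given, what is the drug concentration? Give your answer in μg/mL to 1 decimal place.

25.2 μg/mL

f = (1/2)^(τ/t½) = (1/2)^(5/10) ≈ 0.7071.
C₀ = D/Vd = 2390/172 ≈ 13.895 μg/mL.
Before the 5th dose, 4 doses have been given. Superposition: Cmin = C₀·(f + f² + … + f^4).
≈ 13.895 × (0.7071 + 0.5000 + 0.3535 + 0.2500) ≈ 13.895 × 1.8106 ≈ 25.158 μg/mL.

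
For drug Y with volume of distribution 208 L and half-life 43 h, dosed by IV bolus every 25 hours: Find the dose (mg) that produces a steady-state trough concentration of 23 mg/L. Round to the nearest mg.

τ/t½ = 25/43 ≈ 0.5814, so f = (1/2)^(25/43) ≈ 0.668317.
Cmin,ss = (D/Vd)·f/(1−f), so D = Cmin,ss·Vd·(1−f)/f.
D = 23 × 208 × (1−f)/f ≈ 23 × 208 × 0.49630 ≈ 2374.30 mg.

2374 mg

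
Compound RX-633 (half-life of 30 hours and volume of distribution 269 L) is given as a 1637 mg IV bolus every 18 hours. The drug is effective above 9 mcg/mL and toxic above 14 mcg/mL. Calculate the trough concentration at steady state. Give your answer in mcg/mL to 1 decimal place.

11.8 mcg/mL

Over one 18-h interval, 18/30 ≈ 0.6 half-lives elapse, leaving f ≈ 0.6598 of each dose.
Accumulation ratio R = 1/(1 − f) ≈ 1/0.3402 ≈ 2.9394.
Single-dose peak C₀ = D/Vd = 1637/269 ≈ 6.086 mcg/mL.
Steady-state peak Cmax,ss = C₀·R ≈ 6.086 × 2.9394 ≈ 17.889 mcg/mL.
One interval later, Cmin,ss = Cmax,ss·e^(−kτ) ≈ 17.889 × 0.6598 ≈ 11.803 mcg/mL.
Trough 11.8 mcg/mL vs MEC 9 mcg/mL: adequate.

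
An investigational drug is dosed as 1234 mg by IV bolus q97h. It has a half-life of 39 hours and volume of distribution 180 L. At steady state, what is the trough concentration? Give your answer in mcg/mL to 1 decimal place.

1.5 mcg/mL

k = ln2/t½ = ln2/39 ≈ 0.017773 h⁻¹; fraction remaining f = e^(−kτ) = e^(−0.017773×97) ≈ 0.1784.
Accumulation ratio R = 1/(1 − f) ≈ 1/0.8216 ≈ 1.2171.
Single-dose peak C₀ = D/Vd = 1234/180 ≈ 6.856 mcg/mL.
Steady-state peak Cmax,ss = C₀·R ≈ 6.856 × 1.2171 ≈ 8.344 mcg/mL.
Steady-state trough Cmin,ss = Cmax,ss·f ≈ 8.344 × 0.1784 ≈ 1.489 mcg/mL.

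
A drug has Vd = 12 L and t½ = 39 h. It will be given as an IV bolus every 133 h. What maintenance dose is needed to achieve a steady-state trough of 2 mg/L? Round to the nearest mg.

231 mg

τ/t½ = 133/39 ≈ 3.4103, so f = (1/2)^(133/39) ≈ 0.094061.
Cmin,ss = (D/Vd)·f/(1−f), so D = Cmin,ss·Vd·(1−f)/f.
D = 2 × 12 × (1−f)/f ≈ 2 × 12 × 9.63140 ≈ 231.15 mg.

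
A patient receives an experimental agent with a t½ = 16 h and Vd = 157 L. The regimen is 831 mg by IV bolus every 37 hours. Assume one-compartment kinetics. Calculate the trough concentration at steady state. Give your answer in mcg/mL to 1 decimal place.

Over one 37-h interval, 37/16 ≈ 2.3125 half-lives elapse, leaving f ≈ 0.2013 of each dose.
Accumulation ratio R = 1/(1 − f) ≈ 1/0.7987 ≈ 1.2520.
Single-dose peak C₀ = D/Vd = 831/157 ≈ 5.293 mcg/mL.
Cmax,ss = C₀/(1 − f) ≈ 5.293/0.7987 ≈ 6.627 mcg/mL.
One interval later, Cmin,ss = Cmax,ss·e^(−kτ) ≈ 6.627 × 0.2013 ≈ 1.334 mcg/mL.

1.3 mcg/mL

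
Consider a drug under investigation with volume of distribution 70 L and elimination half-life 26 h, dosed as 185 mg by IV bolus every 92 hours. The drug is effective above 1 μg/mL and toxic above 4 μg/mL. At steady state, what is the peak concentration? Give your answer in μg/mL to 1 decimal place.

k = ln2/t½ = ln2/26 ≈ 0.026660 h⁻¹; fraction remaining f = e^(−kτ) = e^(−0.026660×92) ≈ 0.0861.
Accumulation ratio R = 1/(1 − f) ≈ 1/0.9139 ≈ 1.0942.
Single-dose peak C₀ = D/Vd = 185/70 ≈ 2.643 μg/mL.
Steady-state peak Cmax,ss = C₀·R ≈ 2.643 × 1.0942 ≈ 2.892 μg/mL.
Peak 2.9 μg/mL vs MTC 4 μg/mL: below toxic threshold.

2.9 μg/mL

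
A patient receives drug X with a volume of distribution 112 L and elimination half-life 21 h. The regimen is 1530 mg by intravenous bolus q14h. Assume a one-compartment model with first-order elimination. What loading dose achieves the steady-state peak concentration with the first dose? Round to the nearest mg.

f = (1/2)^(14/21) ≈ 0.629961; accumulation ratio R = 1/(1−f) ≈ 2.70242.
Loading dose to hit Cmax,ss on first dose: D_load = D_maint·R ≈ 1530 × 2.70242 ≈ 4134.70 mg.

4135 mg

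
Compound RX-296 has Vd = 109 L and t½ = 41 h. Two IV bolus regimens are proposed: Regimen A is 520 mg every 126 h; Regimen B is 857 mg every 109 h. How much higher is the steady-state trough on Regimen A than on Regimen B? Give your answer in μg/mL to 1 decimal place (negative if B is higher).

-0.8 μg/mL

Regimen A: f = (1/2)^(126/41) ≈ 0.1188; Cmin,ss = (520/109)·f/(1−f) ≈ 0.643 μg/mL.
Regimen B: f = (1/2)^(109/41) ≈ 0.1584; Cmin,ss = (857/109)·f/(1−f) ≈ 1.480 μg/mL.
Difference ≈ 0.643 − 1.480 ≈ -0.837 μg/mL.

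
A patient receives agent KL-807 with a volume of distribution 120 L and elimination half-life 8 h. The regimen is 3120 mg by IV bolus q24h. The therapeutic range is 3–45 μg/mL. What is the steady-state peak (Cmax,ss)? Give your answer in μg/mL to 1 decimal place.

29.7 μg/mL

τ = 24 h = 3 half-lives, so f = (1/2)^3 = 0.125.
At steady state, R = 1/(1 − 0.125) = 8/7.
Single-dose peak C₀ = D/Vd = 3120/120 = 26 μg/mL.
Steady-state peak Cmax,ss = C₀·R = 26 × 8/7 ≈ 29.714 μg/mL.
Peak 29.7 μg/mL vs MTC 45 μg/mL: below toxic threshold.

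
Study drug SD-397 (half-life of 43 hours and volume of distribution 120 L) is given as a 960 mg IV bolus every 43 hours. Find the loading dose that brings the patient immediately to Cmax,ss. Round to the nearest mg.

1920 mg

f = (1/2)^(43/43) ≈ 0.500000; accumulation ratio R = 1/(1−f) ≈ 2.00000.
Loading dose to hit Cmax,ss on first dose: D_load = D_maint·R ≈ 960 × 2.00000 ≈ 1920.00 mg.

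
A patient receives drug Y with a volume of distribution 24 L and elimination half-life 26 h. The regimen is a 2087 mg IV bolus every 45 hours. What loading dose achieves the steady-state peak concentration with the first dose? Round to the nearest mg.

f = (1/2)^(45/26) ≈ 0.301291; accumulation ratio R = 1/(1−f) ≈ 1.43121.
Loading dose to hit Cmax,ss on first dose: D_load = D_maint·R ≈ 2087 × 1.43121 ≈ 2986.94 mg.

2987 mg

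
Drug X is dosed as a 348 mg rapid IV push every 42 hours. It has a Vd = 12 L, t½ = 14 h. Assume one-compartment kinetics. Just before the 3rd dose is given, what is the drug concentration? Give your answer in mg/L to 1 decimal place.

f = (1/2)^(τ/t½) = (1/2)^(42/14) ≈ 0.1250.
C₀ = D/Vd = 348/12 ≈ 29.000 mg/L.
Before the 3rd dose, 2 doses have been given. Superposition: Cmin = C₀·(f + f²).
≈ 29.000 × (0.1250 + 0.0156) ≈ 29.000 × 0.1406 ≈ 4.077 mg/L.

4.1 mg/L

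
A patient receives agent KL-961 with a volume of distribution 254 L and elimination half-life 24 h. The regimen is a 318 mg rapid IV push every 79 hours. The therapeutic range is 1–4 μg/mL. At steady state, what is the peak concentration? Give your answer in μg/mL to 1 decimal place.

1.4 μg/mL

τ/t½ = 79/24 ≈ 3.2917, so fraction remaining f = (1/2)^(79/24) ≈ 0.1021.
At steady state, accumulation factor R = 1/(1 − e^(−kτ)) ≈ 1.1137.
Single-dose peak C₀ = D/Vd = 318/254 ≈ 1.252 μg/mL.
Steady-state peak Cmax,ss = C₀·R ≈ 1.252 × 1.1137 ≈ 1.394 μg/mL.
Peak 1.4 μg/mL vs MTC 4 μg/mL: below toxic threshold.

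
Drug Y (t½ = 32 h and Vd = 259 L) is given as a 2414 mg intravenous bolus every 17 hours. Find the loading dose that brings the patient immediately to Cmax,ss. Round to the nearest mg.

f = (1/2)^(17/32) ≈ 0.691955; accumulation ratio R = 1/(1−f) ≈ 3.24628.
Loading dose to hit Cmax,ss on first dose: D_load = D_maint·R ≈ 2414 × 3.24628 ≈ 7836.52 mg.

7837 mg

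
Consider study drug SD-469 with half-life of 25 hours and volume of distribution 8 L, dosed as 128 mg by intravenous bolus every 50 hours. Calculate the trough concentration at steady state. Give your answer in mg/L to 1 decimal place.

5.3 mg/L

τ = 50 h = 2 half-lives, so f = (1/2)^2 = 0.25.
At steady state, R = 1/(1 − 0.25) = 4/3.
Single-dose peak C₀ = D/Vd = 128/8 = 16 mg/L.
Steady-state peak Cmax,ss = C₀·R = 16 × 4/3 ≈ 21.333 mg/L.
Steady-state trough Cmin,ss = Cmax,ss·f ≈ 21.333 × 0.25 ≈ 5.333 mg/L.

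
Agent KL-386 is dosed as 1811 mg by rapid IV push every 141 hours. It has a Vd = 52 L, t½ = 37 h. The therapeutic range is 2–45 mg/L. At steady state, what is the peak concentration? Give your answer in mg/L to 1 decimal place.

τ/t½ = 141/37 ≈ 3.8108, so fraction remaining f = (1/2)^(141/37) ≈ 0.0713.
At steady state, accumulation factor R = 1/(1 − e^(−kτ)) ≈ 1.0768.
Each bolus raises the concentration by D/Vd = 1811/52 ≈ 34.827 mg/L.
Cmax,ss = C₀/(1 − f) ≈ 34.827/0.9287 ≈ 37.501 mg/L.
Peak 37.5 mg/L vs MTC 45 mg/L: below toxic threshold.

37.5 mg/L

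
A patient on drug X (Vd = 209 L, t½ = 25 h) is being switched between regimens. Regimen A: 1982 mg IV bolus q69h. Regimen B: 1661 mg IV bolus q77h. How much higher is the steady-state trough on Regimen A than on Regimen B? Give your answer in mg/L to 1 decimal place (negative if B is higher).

Regimen A: f = (1/2)^(69/25) ≈ 0.1476; Cmin,ss = (1982/209)·f/(1−f) ≈ 1.642 mg/L.
Regimen B: f = (1/2)^(77/25) ≈ 0.1183; Cmin,ss = (1661/209)·f/(1−f) ≈ 1.066 mg/L.
Difference ≈ 1.642 − 1.066 ≈ 0.576 mg/L.

0.6 mg/L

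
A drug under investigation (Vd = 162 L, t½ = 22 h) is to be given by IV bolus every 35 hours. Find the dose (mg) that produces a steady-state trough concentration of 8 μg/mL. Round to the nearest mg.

τ/t½ = 35/22 ≈ 1.5909, so f = (1/2)^(35/22) ≈ 0.331962.
Cmin,ss = (D/Vd)·f/(1−f), so D = Cmin,ss·Vd·(1−f)/f.
D = 8 × 162 × (1−f)/f ≈ 8 × 162 × 2.01239 ≈ 2608.06 mg.

2608 mg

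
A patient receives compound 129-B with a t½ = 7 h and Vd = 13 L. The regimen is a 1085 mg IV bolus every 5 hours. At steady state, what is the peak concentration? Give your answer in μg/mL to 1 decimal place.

213.7 μg/mL

τ/t½ = 5/7 ≈ 0.71429, so fraction remaining f = (1/2)^(5/7) ≈ 0.6095.
Accumulation ratio R = 1/(1 − f) ≈ 1/0.3905 ≈ 2.5608.
Single-dose peak C₀ = D/Vd = 1085/13 ≈ 83.462 μg/mL.
Cmax,ss = C₀/(1 − f) ≈ 83.462/0.3905 ≈ 213.731 μg/mL.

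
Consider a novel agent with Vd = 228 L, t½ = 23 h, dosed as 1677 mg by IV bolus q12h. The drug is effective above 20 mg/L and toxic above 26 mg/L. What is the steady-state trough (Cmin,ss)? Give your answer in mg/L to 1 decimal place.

τ/t½ = 12/23 ≈ 0.52174, so fraction remaining f = (1/2)^(12/23) ≈ 0.6965.
Single-dose peak C₀ = D/Vd = 1677/228 ≈ 7.355 mg/L.
Steady-state trough Cmin,ss = C₀·f/(1−f) ≈ 7.355 × 0.6965/0.3035 ≈ 16.879 mg/L.
Trough 16.9 mg/L vs MEC 20 mg/L: subtherapeutic.

16.9 mg/L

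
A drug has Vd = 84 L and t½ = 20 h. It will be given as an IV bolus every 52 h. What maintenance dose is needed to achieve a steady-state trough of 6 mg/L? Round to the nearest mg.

τ/t½ = 52/20 ≈ 2.6, so f = (1/2)^(52/20) ≈ 0.164938.
Cmin,ss = (D/Vd)·f/(1−f), so D = Cmin,ss·Vd·(1−f)/f.
D = 6 × 84 × (1−f)/f ≈ 6 × 84 × 5.06288 ≈ 2551.69 mg.

2552 mg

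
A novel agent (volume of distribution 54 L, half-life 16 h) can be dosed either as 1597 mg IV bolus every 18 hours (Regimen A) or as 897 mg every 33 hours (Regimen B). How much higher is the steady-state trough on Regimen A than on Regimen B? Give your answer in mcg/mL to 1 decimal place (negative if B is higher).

19.8 mcg/mL

Regimen A: f = (1/2)^(18/16) ≈ 0.4585; Cmin,ss = (1597/54)·f/(1−f) ≈ 25.041 mcg/mL.
Regimen B: f = (1/2)^(33/16) ≈ 0.2394; Cmin,ss = (897/54)·f/(1−f) ≈ 5.228 mcg/mL.
Difference ≈ 25.041 − 5.228 ≈ 19.813 mcg/mL.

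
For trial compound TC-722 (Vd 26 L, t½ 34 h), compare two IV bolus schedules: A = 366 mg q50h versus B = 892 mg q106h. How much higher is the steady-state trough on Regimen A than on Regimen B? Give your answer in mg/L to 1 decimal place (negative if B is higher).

Regimen A: f = (1/2)^(50/34) ≈ 0.3608; Cmin,ss = (366/26)·f/(1−f) ≈ 7.946 mg/L.
Regimen B: f = (1/2)^(106/34) ≈ 0.1152; Cmin,ss = (892/26)·f/(1−f) ≈ 4.467 mg/L.
Difference ≈ 7.946 − 4.467 ≈ 3.479 mg/L.

3.5 mg/L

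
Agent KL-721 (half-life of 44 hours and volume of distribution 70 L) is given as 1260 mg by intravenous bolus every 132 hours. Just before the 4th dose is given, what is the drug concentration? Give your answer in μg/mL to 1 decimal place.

2.6 μg/mL

f = (1/2)^(τ/t½) = (1/2)^(132/44) ≈ 0.1250.
C₀ = D/Vd = 1260/70 ≈ 18.000 μg/mL.
Before the 4th dose, 3 doses have been given. Superposition: Cmin = C₀·(f + f² + … + f^3).
≈ 18.000 × (0.1250 + 0.0156 + 0.0020) ≈ 18.000 × 0.1426 ≈ 2.567 μg/mL.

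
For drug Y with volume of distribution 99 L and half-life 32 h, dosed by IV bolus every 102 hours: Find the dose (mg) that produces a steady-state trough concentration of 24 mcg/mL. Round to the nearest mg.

19270 mg

τ/t½ = 102/32 ≈ 3.1875, so f = (1/2)^(102/32) ≈ 0.109766.
Cmin,ss = (D/Vd)·f/(1−f), so D = Cmin,ss·Vd·(1−f)/f.
D = 24 × 99 × (1−f)/f ≈ 24 × 99 × 8.11029 ≈ 19270.05 mg.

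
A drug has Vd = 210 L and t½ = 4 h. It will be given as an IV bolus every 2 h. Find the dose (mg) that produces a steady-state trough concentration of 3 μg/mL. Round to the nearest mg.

261 mg

τ/t½ = 2/4 ≈ 0.5, so f = (1/2)^(2/4) ≈ 0.707107.
Cmin,ss = (D/Vd)·f/(1−f), so D = Cmin,ss·Vd·(1−f)/f.
D = 3 × 210 × (1−f)/f ≈ 3 × 210 × 0.41421 ≈ 260.95 mg.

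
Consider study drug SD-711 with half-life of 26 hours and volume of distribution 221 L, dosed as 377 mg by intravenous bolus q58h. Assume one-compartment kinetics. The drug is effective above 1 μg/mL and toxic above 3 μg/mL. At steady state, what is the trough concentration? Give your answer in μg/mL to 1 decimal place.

k = ln2/t½ = ln2/26 ≈ 0.026660 h⁻¹; fraction remaining f = e^(−kτ) = e^(−0.026660×58) ≈ 0.2130.
At steady state, accumulation factor R = 1/(1 − e^(−kτ)) ≈ 1.2706.
Each bolus raises the concentration by D/Vd = 377/221 ≈ 1.706 μg/mL.
Cmax,ss = C₀/(1 − f) ≈ 1.706/0.7870 ≈ 2.168 μg/mL.
Steady-state trough Cmin,ss = Cmax,ss·f ≈ 2.168 × 0.2130 ≈ 0.462 μg/mL.
Trough 0.5 μg/mL vs MEC 1 μg/mL: subtherapeutic.

0.5 μg/mL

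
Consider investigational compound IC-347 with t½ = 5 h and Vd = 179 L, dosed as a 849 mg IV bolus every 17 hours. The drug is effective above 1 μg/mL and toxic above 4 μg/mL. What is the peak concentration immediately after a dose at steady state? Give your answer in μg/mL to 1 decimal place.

5.2 μg/mL

Over one 17-h interval, 17/5 ≈ 3.4 half-lives elapse, leaving f ≈ 0.0947 of each dose.
At steady state, accumulation factor R = 1/(1 − e^(−kτ)) ≈ 1.1046.
Each bolus raises the concentration by D/Vd = 849/179 ≈ 4.743 μg/mL.
Steady-state peak Cmax,ss = C₀·R ≈ 4.743 × 1.1046 ≈ 5.239 μg/mL.
Peak 5.2 μg/mL vs MTC 4 μg/mL: exceeds toxic threshold.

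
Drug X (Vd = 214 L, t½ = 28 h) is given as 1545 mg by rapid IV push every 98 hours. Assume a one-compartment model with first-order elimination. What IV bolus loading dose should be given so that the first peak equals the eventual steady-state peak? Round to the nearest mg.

f = (1/2)^(98/28) ≈ 0.088388; accumulation ratio R = 1/(1−f) ≈ 1.09696.
Loading dose to hit Cmax,ss on first dose: D_load = D_maint·R ≈ 1545 × 1.09696 ≈ 1694.80 mg.

1695 mg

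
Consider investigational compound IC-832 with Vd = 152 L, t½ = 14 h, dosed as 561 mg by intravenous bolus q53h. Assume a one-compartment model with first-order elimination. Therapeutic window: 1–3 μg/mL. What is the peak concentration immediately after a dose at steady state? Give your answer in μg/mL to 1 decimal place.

k = ln2/t½ = ln2/14 ≈ 0.049511 h⁻¹; fraction remaining f = e^(−kτ) = e^(−0.049511×53) ≈ 0.0725.
At steady state, accumulation factor R = 1/(1 − e^(−kτ)) ≈ 1.0782.
Single-dose peak C₀ = D/Vd = 561/152 ≈ 3.691 μg/mL.
Cmax,ss = C₀/(1 − f) ≈ 3.691/0.9275 ≈ 3.980 μg/mL.
Peak 4.0 μg/mL vs MTC 3 μg/mL: exceeds toxic threshold.

4.0 μg/mL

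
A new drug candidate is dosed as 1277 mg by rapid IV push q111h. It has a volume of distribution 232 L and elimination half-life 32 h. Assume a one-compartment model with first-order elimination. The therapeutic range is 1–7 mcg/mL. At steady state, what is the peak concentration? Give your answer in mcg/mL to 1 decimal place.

k = ln2/t½ = ln2/32 ≈ 0.021661 h⁻¹; fraction remaining f = e^(−kτ) = e^(−0.021661×111) ≈ 0.0903.
At steady state, accumulation factor R = 1/(1 − e^(−kτ)) ≈ 1.0993.
Single-dose peak C₀ = D/Vd = 1277/232 ≈ 5.504 mcg/mL.
Steady-state peak Cmax,ss = C₀·R ≈ 5.504 × 1.0993 ≈ 6.051 mcg/mL.
Peak 6.1 mcg/mL vs MTC 7 mcg/mL: below toxic threshold.

6.1 mcg/mL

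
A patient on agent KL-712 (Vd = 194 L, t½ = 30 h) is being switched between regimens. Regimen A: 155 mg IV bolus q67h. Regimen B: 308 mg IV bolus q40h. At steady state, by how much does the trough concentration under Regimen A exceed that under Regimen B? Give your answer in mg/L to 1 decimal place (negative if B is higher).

-0.8 mg/L

Regimen A: f = (1/2)^(67/30) ≈ 0.2127; Cmin,ss = (155/194)·f/(1−f) ≈ 0.216 mg/L.
Regimen B: f = (1/2)^(40/30) ≈ 0.3969; Cmin,ss = (308/194)·f/(1−f) ≈ 1.045 mg/L.
Difference ≈ 0.216 − 1.045 ≈ -0.829 mg/L.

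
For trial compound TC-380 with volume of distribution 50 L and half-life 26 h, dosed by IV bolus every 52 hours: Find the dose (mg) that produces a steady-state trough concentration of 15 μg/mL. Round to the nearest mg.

τ/t½ = 52/26 ≈ 2, so f = (1/2)^(52/26) ≈ 0.250000.
Cmin,ss = (D/Vd)·f/(1−f), so D = Cmin,ss·Vd·(1−f)/f.
D = 15 × 50 × (1−f)/f ≈ 15 × 50 × 3.00000 ≈ 2250.00 mg.

2250 mg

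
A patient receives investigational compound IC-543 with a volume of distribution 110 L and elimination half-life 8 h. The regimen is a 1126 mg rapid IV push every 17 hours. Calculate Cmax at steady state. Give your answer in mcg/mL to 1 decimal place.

13.3 mcg/mL

τ/t½ = 17/8 ≈ 2.125, so fraction remaining f = (1/2)^(17/8) ≈ 0.2293.
Accumulation ratio R = 1/(1 − f) ≈ 1/0.7707 ≈ 1.2975.
Single-dose peak C₀ = D/Vd = 1126/110 ≈ 10.236 mcg/mL.
Cmax,ss = C₀/(1 − f) ≈ 10.236/0.7707 ≈ 13.281 mcg/mL.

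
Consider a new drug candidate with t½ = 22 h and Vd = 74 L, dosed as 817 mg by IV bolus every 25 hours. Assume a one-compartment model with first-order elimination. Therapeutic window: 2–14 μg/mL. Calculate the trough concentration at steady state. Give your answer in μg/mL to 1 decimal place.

9.2 μg/mL

τ/t½ = 25/22 ≈ 1.1364, so fraction remaining f = (1/2)^(25/22) ≈ 0.4549.
Each bolus raises the concentration by D/Vd = 817/74 ≈ 11.041 μg/mL.
Steady-state trough Cmin,ss = C₀·f/(1−f) ≈ 11.041 × 0.4549/0.5451 ≈ 9.214 μg/mL.
Trough 9.2 μg/mL vs MEC 2 μg/mL: adequate.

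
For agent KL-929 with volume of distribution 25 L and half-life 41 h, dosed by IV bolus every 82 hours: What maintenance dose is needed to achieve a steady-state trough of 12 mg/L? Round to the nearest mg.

900 mg

τ/t½ = 82/41 ≈ 2, so f = (1/2)^(82/41) ≈ 0.250000.
Cmin,ss = (D/Vd)·f/(1−f), so D = Cmin,ss·Vd·(1−f)/f.
D = 12 × 25 × (1−f)/f ≈ 12 × 25 × 3.00000 ≈ 900.00 mg.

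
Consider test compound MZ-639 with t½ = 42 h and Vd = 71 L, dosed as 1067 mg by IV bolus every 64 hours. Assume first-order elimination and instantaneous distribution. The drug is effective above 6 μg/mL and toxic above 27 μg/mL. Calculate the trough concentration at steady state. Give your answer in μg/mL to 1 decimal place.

8.0 μg/mL

Over one 64-h interval, 64/42 ≈ 1.5238 half-lives elapse, leaving f ≈ 0.3478 of each dose.
Each bolus raises the concentration by D/Vd = 1067/71 ≈ 15.028 μg/mL.
Steady-state trough Cmin,ss = C₀·f/(1−f) ≈ 15.028 × 0.3478/0.6522 ≈ 8.014 μg/mL.
Trough 8.0 μg/mL vs MEC 6 μg/mL: adequate.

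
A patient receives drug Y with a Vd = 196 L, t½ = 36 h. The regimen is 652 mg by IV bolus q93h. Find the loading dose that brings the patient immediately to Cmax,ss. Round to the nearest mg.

783 mg

f = (1/2)^(93/36) ≈ 0.166855; accumulation ratio R = 1/(1−f) ≈ 1.20027.
Loading dose to hit Cmax,ss on first dose: D_load = D_maint·R ≈ 652 × 1.20027 ≈ 782.58 mg.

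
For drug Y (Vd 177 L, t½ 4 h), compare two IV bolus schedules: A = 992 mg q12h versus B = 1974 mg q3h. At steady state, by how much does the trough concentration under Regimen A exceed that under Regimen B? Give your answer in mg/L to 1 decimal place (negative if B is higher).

-15.6 mg/L

Regimen A: f = (1/2)^(12/4) ≈ 0.1250; Cmin,ss = (992/177)·f/(1−f) ≈ 0.801 mg/L.
Regimen B: f = (1/2)^(3/4) ≈ 0.5946; Cmin,ss = (1974/177)·f/(1−f) ≈ 16.357 mg/L.
Difference ≈ 0.801 − 16.357 ≈ -15.556 mg/L.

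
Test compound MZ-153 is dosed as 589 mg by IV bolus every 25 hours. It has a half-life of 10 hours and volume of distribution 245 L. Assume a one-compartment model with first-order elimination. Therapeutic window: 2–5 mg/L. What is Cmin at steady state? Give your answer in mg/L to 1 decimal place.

0.5 mg/L

Over one 25-h interval, 25/10 ≈ 2.5 half-lives elapse, leaving f ≈ 0.1768 of each dose.
Accumulation ratio R = 1/(1 − f) ≈ 1/0.8232 ≈ 1.2148.
Each bolus raises the concentration by D/Vd = 589/245 ≈ 2.404 mg/L.
Cmax,ss = C₀/(1 − f) ≈ 2.404/0.8232 ≈ 2.920 mg/L.
One interval later, Cmin,ss = Cmax,ss·e^(−kτ) ≈ 2.920 × 0.1768 ≈ 0.516 mg/L.
Trough 0.5 mg/L vs MEC 2 mg/L: subtherapeutic.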